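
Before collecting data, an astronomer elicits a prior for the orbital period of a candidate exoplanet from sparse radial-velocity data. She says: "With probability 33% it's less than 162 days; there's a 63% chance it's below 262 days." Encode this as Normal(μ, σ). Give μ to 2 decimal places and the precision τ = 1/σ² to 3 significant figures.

μ = 219.00, τ = 5.96e-05

The p-quantile of Normal(μ,σ) is μ + z_p·σ, with z_{0.33} = -0.4399 and z_{0.63} = 0.3319.
Eliminate σ: μ = (z₂·x₁ − z₁·x₂)/(z₂ − z₁) = (0.3319·162 − (-0.4399)·262)/0.7718 = 219.00.
Then σ = (x₂ − x₁)/(z₂ − z₁) = (262 − 162)/0.7718 = 129.57.
Precision τ = 1/σ² = 1/129.6² = 5.96e-05.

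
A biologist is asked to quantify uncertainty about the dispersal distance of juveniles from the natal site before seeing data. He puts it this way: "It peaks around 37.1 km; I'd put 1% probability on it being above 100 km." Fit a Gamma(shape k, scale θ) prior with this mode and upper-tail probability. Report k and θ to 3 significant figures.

Gamma(k,θ) with k>1 has mode (k−1)θ, so θ = 37.1/(k−1).
Need P(X < 100) = 0.99 with θ tied to k this way. Start at k = 2, θ = 37.1: P(X<100) ≈ 0.751.
Too low — raise k to concentrate. Iterating converges to k ≈ 5.69.
Then θ = 37.1/(5.69−1) ≈ 7.9.

k ≈ 5.69, θ ≈ 7.9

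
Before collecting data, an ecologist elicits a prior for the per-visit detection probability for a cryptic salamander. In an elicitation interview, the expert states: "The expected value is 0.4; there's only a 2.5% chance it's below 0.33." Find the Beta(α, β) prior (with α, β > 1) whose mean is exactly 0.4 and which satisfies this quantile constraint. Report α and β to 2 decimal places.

With mean 0.4 fixed, write α = 0.4s, β = 0.6s where s = α+β.
Need P(θ < 0.33) = 0.025 under Beta(0.4s, 0.6s). Normal approximation: (q−m)/√(m(1−m)/s) ≈ z_{0.025} = -1.96, so s ≈ 0.4·0.6·(-1.96)²/(0.33−0.4)² = 188.2.
At s = 188.2: P(θ<0.33) ≈ 0.023. Adjusting to match 0.025 gives s ≈ 181.20.
So α = 0.4·181.20 ≈ 72.48, β = 0.6·181.20 ≈ 108.72.

α ≈ 72.48, β ≈ 108.72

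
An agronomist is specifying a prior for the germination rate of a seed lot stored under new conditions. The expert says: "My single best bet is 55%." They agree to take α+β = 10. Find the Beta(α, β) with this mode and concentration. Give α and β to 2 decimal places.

α = 5.40, β = 4.60

For α,β > 1 the Beta mode is (α−1)/(α+β−2). With α+β = 10, the mode is (α−1)/8.
Set (α−1)/8 = 0.55 → α = 1 + 0.55·8 = 5.40.
β = 10 − α = 4.60.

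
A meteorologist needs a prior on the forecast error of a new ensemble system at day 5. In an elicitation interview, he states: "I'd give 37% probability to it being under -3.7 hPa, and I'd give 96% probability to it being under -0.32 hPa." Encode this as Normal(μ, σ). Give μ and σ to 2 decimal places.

The p-quantile of Normal(μ,σ) is μ + z_p·σ, with z_{0.37} = -0.3319 and z_{0.96} = 1.751.
Eliminate σ: μ = (z₂·x₁ − z₁·x₂)/(z₂ − z₁) = (1.751·-3.7 − (-0.3319)·-0.32)/2.083 = -3.16.
Then σ = (x₂ − x₁)/(z₂ − z₁) = (-0.32 − -3.7)/2.083 = 1.62.

μ = -3.16, σ = 1.62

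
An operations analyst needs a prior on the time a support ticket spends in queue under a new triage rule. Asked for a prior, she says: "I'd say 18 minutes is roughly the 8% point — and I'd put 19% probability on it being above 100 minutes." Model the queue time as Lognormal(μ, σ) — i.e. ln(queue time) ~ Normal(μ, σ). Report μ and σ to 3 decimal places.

If T ~ Lognormal(μ,σ) then ln T ~ Normal(μ,σ), so the p-quantile of ln T is μ + z_p·σ.
ln(18) = 2.89 and ln(100) = 4.605; z_{0.08} = -1.405, z_{0.81} = 0.8779.
σ = (4.605 − 2.89)/(0.8779 − (-1.405)) = 0.751.
μ = 2.89 − (-1.405)·0.751 = 3.946.

μ ≈ 3.946, σ ≈ 0.751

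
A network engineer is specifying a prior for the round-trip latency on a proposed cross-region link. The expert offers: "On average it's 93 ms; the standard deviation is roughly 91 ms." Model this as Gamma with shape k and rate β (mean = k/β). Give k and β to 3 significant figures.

For Gamma(k, rate β): mean = k/β, variance = k/β², so CV = 1/√k.
CV = SD/mean = 91/93 = 0.9785, hence k = 1/CV² = 1.04.
Then β = k/mean = 1.04/93 = 0.0112.

k ≈ 1.04, β ≈ 0.0112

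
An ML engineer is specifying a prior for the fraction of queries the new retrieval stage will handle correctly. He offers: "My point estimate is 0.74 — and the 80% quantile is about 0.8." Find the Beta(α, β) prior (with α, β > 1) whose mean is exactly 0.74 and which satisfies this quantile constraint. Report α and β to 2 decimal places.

With mean 0.74 fixed, write α = 0.74s, β = 0.26s where s = α+β.
Need P(θ < 0.8) = 0.8 under Beta(0.74s, 0.26s). Normal approximation: (q−m)/√(m(1−m)/s) ≈ z_{0.8} = 0.842, so s ≈ 0.74·0.26·(0.842)²/(0.8−0.74)² = 37.9.
At s = 37.9: P(θ<0.8) ≈ 0.796. Adjusting to match 0.8 gives s ≈ 39.06.
So α = 0.74·39.06 ≈ 28.91, β = 0.26·39.06 ≈ 10.16.

α ≈ 28.91, β ≈ 10.16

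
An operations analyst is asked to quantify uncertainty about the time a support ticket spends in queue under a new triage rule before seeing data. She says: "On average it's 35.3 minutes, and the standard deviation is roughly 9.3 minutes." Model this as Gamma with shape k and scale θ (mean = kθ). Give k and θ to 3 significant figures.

k ≈ 14.4, θ ≈ 2.45

For Gamma(k, scale θ): mean = kθ, variance = kθ², so CV = 1/√k.
CV = SD/mean = 9.3/35.3 = 0.2635, hence k = 1/CV² = 14.4.
Then θ = mean/k = 35.3/14.4 = 2.45.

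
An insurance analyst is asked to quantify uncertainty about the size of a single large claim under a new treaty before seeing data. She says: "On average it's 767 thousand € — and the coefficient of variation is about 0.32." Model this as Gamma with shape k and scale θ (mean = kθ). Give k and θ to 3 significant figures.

k ≈ 9.77, θ ≈ 78.5

For Gamma(k, scale θ): mean = kθ, variance = kθ², so CV = 1/√k.
CV = 0.32, hence k = 1/CV² = 9.77.
Then θ = mean/k = 767/9.77 = 78.5.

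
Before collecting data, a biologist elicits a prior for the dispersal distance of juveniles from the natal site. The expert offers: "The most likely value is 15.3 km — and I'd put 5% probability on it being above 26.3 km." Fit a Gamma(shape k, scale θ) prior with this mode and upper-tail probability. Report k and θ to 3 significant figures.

k ≈ 10.5, θ ≈ 1.61

Gamma(k,θ) with k>1 has mode (k−1)θ, so θ = 15.3/(k−1).
Need P(X < 26.3) = 0.95 with θ tied to k this way. Start at k = 2, θ = 15.3: P(X<26.3) ≈ 0.513.
Too low — raise k to concentrate. Iterating converges to k ≈ 10.5.
Then θ = 15.3/(10.5−1) ≈ 1.61.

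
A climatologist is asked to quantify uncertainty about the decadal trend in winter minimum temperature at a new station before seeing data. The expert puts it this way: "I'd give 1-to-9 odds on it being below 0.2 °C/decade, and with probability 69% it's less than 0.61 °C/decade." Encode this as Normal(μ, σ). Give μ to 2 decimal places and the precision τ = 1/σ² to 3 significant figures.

The p-quantile of Normal(μ,σ) is μ + z_p·σ, with z_{0.1} = -1.282 and z_{0.69} = 0.4959.
Eliminate σ: μ = (z₂·x₁ − z₁·x₂)/(z₂ − z₁) = (0.4959·0.2 − (-1.282)·0.61)/1.777 = 0.50.
Then σ = (x₂ − x₁)/(z₂ − z₁) = (0.61 − 0.2)/1.777 = 0.23.
Precision τ = 1/σ² = 1/0.2307² = 18.8.

μ = 0.50, τ = 18.8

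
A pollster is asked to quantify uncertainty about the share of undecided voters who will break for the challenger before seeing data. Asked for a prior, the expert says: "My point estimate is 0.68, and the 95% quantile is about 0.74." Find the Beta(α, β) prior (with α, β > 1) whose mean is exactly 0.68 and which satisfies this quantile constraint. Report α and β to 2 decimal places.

α ≈ 105.79, β ≈ 49.78

With mean 0.68 fixed, write α = 0.68s, β = 0.32s where s = α+β.
Need P(θ < 0.74) = 0.95 under Beta(0.68s, 0.32s). Normal approximation: (q−m)/√(m(1−m)/s) ≈ z_{0.95} = 1.64, so s ≈ 0.68·0.32·(1.64)²/(0.74−0.68)² = 163.5.
At s = 163.5: P(θ<0.74) ≈ 0.954. Adjusting to match 0.95 gives s ≈ 155.57.
So α = 0.68·155.57 ≈ 105.79, β = 0.32·155.57 ≈ 49.78.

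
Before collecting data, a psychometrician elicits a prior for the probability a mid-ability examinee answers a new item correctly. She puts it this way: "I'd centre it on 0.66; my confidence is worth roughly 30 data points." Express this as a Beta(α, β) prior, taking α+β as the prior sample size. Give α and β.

Under the effective-sample-size interpretation, Beta(α, β) has prior mean α/(α+β) and prior sample size α+β.
So α+β = 30 and α/(α+β) = 0.66, giving α = 0.66·30 = 19.8 and β = 30 − 19.8 = 10.2.

α = 19.8, β = 10.2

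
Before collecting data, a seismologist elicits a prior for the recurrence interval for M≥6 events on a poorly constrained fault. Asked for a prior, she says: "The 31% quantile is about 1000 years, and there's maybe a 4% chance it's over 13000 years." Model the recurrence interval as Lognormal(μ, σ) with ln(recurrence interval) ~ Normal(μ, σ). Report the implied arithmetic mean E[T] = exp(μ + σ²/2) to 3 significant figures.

If T ~ Lognormal(μ,σ) then ln T ~ Normal(μ,σ), so the p-quantile of ln T is μ + z_p·σ.
ln(1000) = 6.908 and ln(13000) = 9.473; z_{0.31} = -0.4959, z_{0.96} = 1.751.
σ = (9.473 − 6.908)/(1.751 − (-0.4959)) = 1.142.
μ = 6.908 − (-0.4959)·1.142 = 7.474.
E[T] = exp(μ + σ²/2) = exp(7.474 + 0.6518) = 3380 years.

E[T] ≈ 3380 years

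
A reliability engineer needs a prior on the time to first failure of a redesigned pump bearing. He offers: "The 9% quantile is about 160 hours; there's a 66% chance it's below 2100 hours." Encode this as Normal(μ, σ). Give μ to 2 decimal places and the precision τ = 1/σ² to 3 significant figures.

μ = 1643.59, τ = 8.17e-07

The p-quantile of Normal(μ,σ) is μ + z_p·σ, with z_{0.09} = -1.341 and z_{0.66} = 0.4125.
Eliminate σ: μ = (z₂·x₁ − z₁·x₂)/(z₂ − z₁) = (0.4125·160 − (-1.341)·2100)/1.753 = 1643.59.
Then σ = (x₂ − x₁)/(z₂ − z₁) = (2100 − 160)/1.753 = 1106.54.
Precision τ = 1/σ² = 1/1107² = 8.17e-07.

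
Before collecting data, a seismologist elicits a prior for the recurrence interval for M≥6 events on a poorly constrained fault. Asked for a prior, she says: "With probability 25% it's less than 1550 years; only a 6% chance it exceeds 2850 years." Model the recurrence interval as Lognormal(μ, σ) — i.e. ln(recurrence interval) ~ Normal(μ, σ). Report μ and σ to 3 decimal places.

μ ≈ 7.530, σ ≈ 0.273

If T ~ Lognormal(μ,σ) then ln T ~ Normal(μ,σ), so the p-quantile of ln T is μ + z_p·σ.
ln(1550) = 7.346 and ln(2850) = 7.955; z_{0.25} = -0.6745, z_{0.94} = 1.555.
σ = (7.955 − 7.346)/(1.555 − (-0.6745)) = 0.273.
μ = 7.346 − (-0.6745)·0.273 = 7.530.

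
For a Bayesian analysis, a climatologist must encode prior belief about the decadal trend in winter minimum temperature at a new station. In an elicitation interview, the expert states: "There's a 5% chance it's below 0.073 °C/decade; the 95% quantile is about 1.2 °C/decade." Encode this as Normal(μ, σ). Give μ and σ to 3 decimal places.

The p-quantile of Normal(μ,σ) is μ + z_p·σ, with z_{0.05} = -1.645 and z_{0.95} = 1.645.
Eliminate σ: μ = (z₂·x₁ − z₁·x₂)/(z₂ − z₁) = (1.645·0.073 − (-1.645)·1.2)/3.29 = 0.637.
Then σ = (x₂ − x₁)/(z₂ − z₁) = (1.2 − 0.073)/3.29 = 0.343.

μ = 0.637, σ = 0.343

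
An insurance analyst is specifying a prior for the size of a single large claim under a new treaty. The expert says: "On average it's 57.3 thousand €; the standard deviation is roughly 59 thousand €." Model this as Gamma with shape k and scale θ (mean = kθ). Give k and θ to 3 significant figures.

k ≈ 0.943, θ ≈ 60.8

For Gamma(k, scale θ): mean = kθ, variance = kθ², so CV = 1/√k.
CV = SD/mean = 59/57.3 = 1.03, hence k = 1/CV² = 0.943.
Then θ = mean/k = 57.3/0.943 = 60.8.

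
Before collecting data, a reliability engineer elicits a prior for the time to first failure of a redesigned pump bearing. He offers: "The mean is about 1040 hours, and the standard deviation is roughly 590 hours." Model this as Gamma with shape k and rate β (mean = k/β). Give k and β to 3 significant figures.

For Gamma(k, rate β): mean = k/β, variance = k/β², so CV = 1/√k.
CV = SD/mean = 590/1040 = 0.5673, hence k = 1/CV² = 3.11.
Then β = k/mean = 3.11/1040 = 0.00299.

k ≈ 3.11, β ≈ 0.00299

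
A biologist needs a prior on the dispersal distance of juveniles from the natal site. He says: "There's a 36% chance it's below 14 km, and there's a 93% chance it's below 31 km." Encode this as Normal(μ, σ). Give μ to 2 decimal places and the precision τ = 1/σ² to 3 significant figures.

μ = 17.32, τ = 0.0116

The p-quantile of Normal(μ,σ) is μ + z_p·σ, with z_{0.36} = -0.3585 and z_{0.93} = 1.476.
Eliminate σ: μ = (z₂·x₁ − z₁·x₂)/(z₂ − z₁) = (1.476·14 − (-0.3585)·31)/1.834 = 17.32.
Then σ = (x₂ − x₁)/(z₂ − z₁) = (31 − 14)/1.834 = 9.27.
Precision τ = 1/σ² = 1/9.268² = 0.0116.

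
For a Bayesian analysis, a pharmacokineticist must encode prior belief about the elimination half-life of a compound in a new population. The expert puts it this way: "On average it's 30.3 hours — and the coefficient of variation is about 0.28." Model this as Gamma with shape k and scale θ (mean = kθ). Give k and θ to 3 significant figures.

For Gamma(k, scale θ): mean = kθ, variance = kθ², so CV = 1/√k.
CV = 0.28, hence k = 1/CV² = 12.8.
Then θ = mean/k = 30.3/12.8 = 2.38.

k ≈ 12.8, θ ≈ 2.38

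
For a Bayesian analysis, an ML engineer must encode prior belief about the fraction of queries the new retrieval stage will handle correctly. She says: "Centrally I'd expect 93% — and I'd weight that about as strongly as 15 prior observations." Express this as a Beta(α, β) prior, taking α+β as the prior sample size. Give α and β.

α = 13.95, β = 1.05

Under the effective-sample-size interpretation, Beta(α, β) has prior mean α/(α+β) and prior sample size α+β.
So α+β = 15 and α/(α+β) = 0.93, giving α = 0.93·15 = 13.95 and β = 15 − 13.95 = 1.05.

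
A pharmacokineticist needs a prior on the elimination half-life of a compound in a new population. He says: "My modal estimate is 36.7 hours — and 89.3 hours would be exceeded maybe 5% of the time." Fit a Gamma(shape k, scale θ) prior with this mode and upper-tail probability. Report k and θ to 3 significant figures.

Gamma(k,θ) with k>1 has mode (k−1)θ, so θ = 36.7/(k−1).
Need P(X < 89.3) = 0.95 with θ tied to k this way. Start at k = 2, θ = 36.7: P(X<89.3) ≈ 0.699.
Too low — raise k to concentrate. Iterating converges to k ≈ 4.44.
Then θ = 36.7/(4.44−1) ≈ 10.7.

k ≈ 4.44, θ ≈ 10.7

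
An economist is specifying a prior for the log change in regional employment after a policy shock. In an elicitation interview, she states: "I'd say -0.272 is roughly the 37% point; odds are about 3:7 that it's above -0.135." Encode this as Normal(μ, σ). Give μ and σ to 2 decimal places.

The p-quantile of Normal(μ,σ) is μ + z_p·σ, with z_{0.37} = -0.3319 and z_{0.7} = 0.5244.
Eliminate σ: μ = (z₂·x₁ − z₁·x₂)/(z₂ − z₁) = (0.5244·-0.272 − (-0.3319)·-0.135)/0.8563 = -0.22.
Then σ = (x₂ − x₁)/(z₂ − z₁) = (-0.135 − -0.272)/0.8563 = 0.16.

μ = -0.22, σ = 0.16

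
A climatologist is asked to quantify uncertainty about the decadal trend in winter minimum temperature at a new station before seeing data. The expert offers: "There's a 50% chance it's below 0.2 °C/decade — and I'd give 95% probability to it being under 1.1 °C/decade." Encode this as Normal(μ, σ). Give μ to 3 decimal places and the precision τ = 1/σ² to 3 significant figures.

For Normal(μ,σ), the p-quantile is μ + z_p·σ. Here z_{0.5} = 0, z_{0.95} = 1.645.
So 0.2 = μ + 0σ and 1.1 = μ + 1.645σ.
Subtracting: σ = (1.1 − 0.2)/(1.645 − (0)) = 0.547.
Then μ = 0.2 − (0)·0.547 = 0.200.
Precision τ = 1/σ² = 1/0.5472² = 3.34.

μ = 0.200, τ = 3.34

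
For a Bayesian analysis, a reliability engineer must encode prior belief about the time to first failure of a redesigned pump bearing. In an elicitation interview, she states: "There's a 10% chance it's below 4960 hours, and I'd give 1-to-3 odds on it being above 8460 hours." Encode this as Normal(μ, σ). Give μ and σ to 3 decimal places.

μ = 7253.116, σ = 1789.328

For Normal(μ,σ), the p-quantile is μ + z_p·σ. Here z_{0.1} = -1.282, z_{0.75} = 0.6745.
So 4960 = μ − 1.282σ and 8460 = μ + 0.6745σ.
Subtracting: σ = (8460 − 4960)/(0.6745 − (-1.282)) = 1789.328.
Then μ = 4960 − (-1.282)·1789.328 = 7253.116.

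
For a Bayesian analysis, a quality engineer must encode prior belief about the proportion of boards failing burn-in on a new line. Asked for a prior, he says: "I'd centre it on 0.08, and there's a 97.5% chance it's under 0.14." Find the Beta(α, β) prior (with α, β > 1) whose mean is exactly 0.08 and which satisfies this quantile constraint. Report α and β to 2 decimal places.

α ≈ 8.07, β ≈ 92.75

With mean 0.08 fixed, write α = 0.08s, β = 0.92s where s = α+β.
Need P(θ < 0.14) = 0.975 under Beta(0.08s, 0.92s). Normal approximation: (q−m)/√(m(1−m)/s) ≈ z_{0.975} = 1.96, so s ≈ 0.08·0.92·(1.96)²/(0.14−0.08)² = 78.5.
At s = 78.5: P(θ<0.14) ≈ 0.960. Adjusting to match 0.975 gives s ≈ 100.82.
So α = 0.08·100.82 ≈ 8.07, β = 0.92·100.82 ≈ 92.75.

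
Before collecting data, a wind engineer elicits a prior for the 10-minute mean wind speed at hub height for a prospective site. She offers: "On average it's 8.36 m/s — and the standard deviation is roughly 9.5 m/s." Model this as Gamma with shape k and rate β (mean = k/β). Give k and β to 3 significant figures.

For Gamma(k, rate β): mean = k/β, variance = k/β², so CV = 1/√k.
CV = SD/mean = 9.5/8.36 = 1.136, hence k = 1/CV² = 0.774.
Then β = k/mean = 0.774/8.36 = 0.0926.

k ≈ 0.774, β ≈ 0.0926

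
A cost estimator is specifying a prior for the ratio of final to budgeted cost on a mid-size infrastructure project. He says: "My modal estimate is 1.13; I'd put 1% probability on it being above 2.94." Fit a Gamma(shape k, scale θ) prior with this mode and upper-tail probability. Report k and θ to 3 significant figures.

k ≈ 6.09, θ ≈ 0.222

Gamma(k,θ) with k>1 has mode (k−1)θ, so θ = 1.13/(k−1).
Need P(X < 2.94) = 0.99 with θ tied to k this way. Start at k = 2, θ = 1.13: P(X<2.94) ≈ 0.733.
Too low — raise k to concentrate. Iterating converges to k ≈ 6.09.
Then θ = 1.13/(6.09−1) ≈ 0.222.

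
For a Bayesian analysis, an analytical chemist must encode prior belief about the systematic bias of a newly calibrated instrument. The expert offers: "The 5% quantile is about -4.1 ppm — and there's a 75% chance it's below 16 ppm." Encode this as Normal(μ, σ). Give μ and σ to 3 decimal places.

μ = 10.155, σ = 8.666

For Normal(μ,σ), the p-quantile is μ + z_p·σ. Here z_{0.05} = -1.645, z_{0.75} = 0.6745.
So -4.1 = μ − 1.645σ and 16 = μ + 0.6745σ.
Subtracting: σ = (16 − -4.1)/(0.6745 − (-1.645)) = 8.666.
Then μ = -4.1 − (-1.645)·8.666 = 10.155.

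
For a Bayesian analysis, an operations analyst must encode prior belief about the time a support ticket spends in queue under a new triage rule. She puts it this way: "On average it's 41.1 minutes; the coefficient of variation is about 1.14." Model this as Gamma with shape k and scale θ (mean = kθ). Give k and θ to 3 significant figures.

For Gamma(k, scale θ): mean = kθ, variance = kθ², so CV = 1/√k.
CV = 1.14, hence k = 1/CV² = 0.769.
Then θ = mean/k = 41.1/0.769 = 53.4.

k ≈ 0.769, θ ≈ 53.4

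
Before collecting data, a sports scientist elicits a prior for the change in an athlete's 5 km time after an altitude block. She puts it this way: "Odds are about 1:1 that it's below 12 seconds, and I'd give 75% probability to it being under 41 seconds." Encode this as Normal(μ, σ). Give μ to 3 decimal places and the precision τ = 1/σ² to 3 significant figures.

μ = 12.000, τ = 0.000541

The p-quantile of Normal(μ,σ) is μ + z_p·σ, with z_{0.5} = 0 and z_{0.75} = 0.6745.
Eliminate σ: μ = (z₂·x₁ − z₁·x₂)/(z₂ − z₁) = (0.6745·12 − (0)·41)/0.6745 = 12.000.
Then σ = (x₂ − x₁)/(z₂ − z₁) = (41 − 12)/0.6745 = 42.995.
Precision τ = 1/σ² = 1/43² = 0.000541.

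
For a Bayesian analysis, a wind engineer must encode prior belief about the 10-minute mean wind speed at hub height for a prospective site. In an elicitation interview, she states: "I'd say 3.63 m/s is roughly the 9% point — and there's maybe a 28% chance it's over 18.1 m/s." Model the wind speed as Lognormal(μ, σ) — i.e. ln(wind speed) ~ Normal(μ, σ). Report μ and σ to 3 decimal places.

If T ~ Lognormal(μ,σ) then ln T ~ Normal(μ,σ), so the p-quantile of ln T is μ + z_p·σ.
ln(3.63) = 1.289 and ln(18.1) = 2.896; z_{0.09} = -1.341, z_{0.72} = 0.5828.
σ = (2.896 − 1.289)/(0.5828 − (-1.341)) = 0.835.
μ = 1.289 − (-1.341)·0.835 = 2.409.

μ ≈ 2.409, σ ≈ 0.835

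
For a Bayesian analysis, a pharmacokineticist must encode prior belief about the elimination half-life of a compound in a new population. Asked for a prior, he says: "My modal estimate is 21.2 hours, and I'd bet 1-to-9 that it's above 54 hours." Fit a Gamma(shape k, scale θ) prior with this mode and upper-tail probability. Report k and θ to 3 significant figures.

Gamma(k,θ) with k>1 has mode (k−1)θ, so θ = 21.2/(k−1).
Need P(X < 54) = 0.9 with θ tied to k this way. Start at k = 2, θ = 21.2: P(X<54) ≈ 0.722.
Too low — raise k to concentrate. Iterating converges to k ≈ 3.2.
Then θ = 21.2/(3.2−1) ≈ 9.66.

k ≈ 3.2, θ ≈ 9.66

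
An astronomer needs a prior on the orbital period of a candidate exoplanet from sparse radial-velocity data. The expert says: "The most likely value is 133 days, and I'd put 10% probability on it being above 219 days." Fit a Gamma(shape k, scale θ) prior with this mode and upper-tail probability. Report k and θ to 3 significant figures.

k ≈ 8.58, θ ≈ 17.5

Gamma(k,θ) with k>1 has mode (k−1)θ, so θ = 133/(k−1).
Need P(X < 219) = 0.9 with θ tied to k this way. Start at k = 2, θ = 133: P(X<219) ≈ 0.490.
Too low — raise k to concentrate. Iterating converges to k ≈ 8.58.
Then θ = 133/(8.58−1) ≈ 17.5.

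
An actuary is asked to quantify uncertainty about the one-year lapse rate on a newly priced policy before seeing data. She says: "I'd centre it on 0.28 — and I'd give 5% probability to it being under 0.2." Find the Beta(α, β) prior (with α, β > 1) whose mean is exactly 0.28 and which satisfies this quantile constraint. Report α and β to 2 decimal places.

With mean 0.28 fixed, write α = 0.28s, β = 0.72s where s = α+β.
Need P(θ < 0.2) = 0.05 under Beta(0.28s, 0.72s). Normal approximation: (q−m)/√(m(1−m)/s) ≈ z_{0.05} = -1.64, so s ≈ 0.28·0.72·(-1.64)²/(0.2−0.28)² = 85.2.
At s = 85.2: P(θ<0.2) ≈ 0.042. Adjusting to match 0.05 gives s ≈ 77.62.
So α = 0.28·77.62 ≈ 21.73, β = 0.72·77.62 ≈ 55.89.

α ≈ 21.73, β ≈ 55.89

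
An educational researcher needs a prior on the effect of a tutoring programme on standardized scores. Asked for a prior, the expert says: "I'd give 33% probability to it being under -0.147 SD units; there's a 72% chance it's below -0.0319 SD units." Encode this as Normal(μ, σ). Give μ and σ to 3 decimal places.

For Normal(μ,σ), the p-quantile is μ + z_p·σ. Here z_{0.33} = -0.4399, z_{0.72} = 0.5828.
So -0.147 = μ − 0.4399σ and -0.0319 = μ + 0.5828σ.
Subtracting: σ = (-0.0319 − -0.147)/(0.5828 − (-0.4399)) = 0.113.
Then μ = -0.147 − (-0.4399)·0.113 = -0.097.

μ = -0.097, σ = 0.113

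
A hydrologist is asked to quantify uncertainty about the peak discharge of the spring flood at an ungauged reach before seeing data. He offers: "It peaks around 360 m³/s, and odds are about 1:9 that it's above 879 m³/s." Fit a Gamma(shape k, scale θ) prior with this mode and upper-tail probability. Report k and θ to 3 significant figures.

Gamma(k,θ) with k>1 has mode (k−1)θ, so θ = 360/(k−1).
Need P(X < 879) = 0.9 with θ tied to k this way. Start at k = 2, θ = 360: P(X<879) ≈ 0.701.
Too low — raise k to concentrate. Iterating converges to k ≈ 3.41.
Then θ = 360/(3.41−1) ≈ 149.

k ≈ 3.41, θ ≈ 149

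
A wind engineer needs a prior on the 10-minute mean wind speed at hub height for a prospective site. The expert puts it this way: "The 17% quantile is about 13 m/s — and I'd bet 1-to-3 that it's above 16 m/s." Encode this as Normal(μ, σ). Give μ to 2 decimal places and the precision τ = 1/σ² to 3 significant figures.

For Normal(μ,σ), the p-quantile is μ + z_p·σ. Here z_{0.17} = -0.9542, z_{0.75} = 0.6745.
So 13 = μ − 0.9542σ and 16 = μ + 0.6745σ.
Subtracting: σ = (16 − 13)/(0.6745 − (-0.9542)) = 1.84.
Then μ = 13 − (-0.9542)·1.84 = 14.76.
Precision τ = 1/σ² = 1/1.842² = 0.295.

μ = 14.76, τ = 0.295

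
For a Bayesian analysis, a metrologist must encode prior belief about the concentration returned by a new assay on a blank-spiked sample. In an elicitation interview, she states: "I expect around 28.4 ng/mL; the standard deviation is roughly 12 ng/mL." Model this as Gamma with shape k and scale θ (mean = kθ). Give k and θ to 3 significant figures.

For Gamma(k, scale θ): mean = kθ, variance = kθ², so CV = 1/√k.
CV = SD/mean = 12/28.4 = 0.4225, hence k = 1/CV² = 5.6.
Then θ = mean/k = 28.4/5.6 = 5.07.

k ≈ 5.6, θ ≈ 5.07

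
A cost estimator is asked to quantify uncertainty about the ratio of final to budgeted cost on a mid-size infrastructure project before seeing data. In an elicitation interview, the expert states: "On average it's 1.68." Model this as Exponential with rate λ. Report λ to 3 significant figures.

Exponential mean = 1/λ, so λ = 1/1.68 = 0.595.

λ ≈ 0.595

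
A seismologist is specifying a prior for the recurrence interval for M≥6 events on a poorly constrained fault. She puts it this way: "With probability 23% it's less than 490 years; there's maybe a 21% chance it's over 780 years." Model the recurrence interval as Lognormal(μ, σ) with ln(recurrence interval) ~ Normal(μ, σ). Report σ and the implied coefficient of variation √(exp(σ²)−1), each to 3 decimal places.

σ ≈ 0.301, CV ≈ 0.308

If T ~ Lognormal(μ,σ) then ln T ~ Normal(μ,σ), so the p-quantile of ln T is μ + z_p·σ.
ln(490) = 6.194 and ln(780) = 6.659; z_{0.23} = -0.7388, z_{0.79} = 0.8064.
σ = (6.659 − 6.194)/(0.8064 − (-0.7388)) = 0.301.
μ = 6.194 − (-0.7388)·0.301 = 6.417.
CV = √(exp(σ²)−1) = √(exp(0.0905)−1) = 0.308.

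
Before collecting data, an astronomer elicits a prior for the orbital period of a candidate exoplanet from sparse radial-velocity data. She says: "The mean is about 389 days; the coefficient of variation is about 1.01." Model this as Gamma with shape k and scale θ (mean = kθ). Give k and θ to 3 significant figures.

k ≈ 0.98, θ ≈ 397

For Gamma(k, scale θ): mean = kθ, variance = kθ², so CV = 1/√k.
CV = 1.01, hence k = 1/CV² = 0.98.
Then θ = mean/k = 389/0.98 = 397.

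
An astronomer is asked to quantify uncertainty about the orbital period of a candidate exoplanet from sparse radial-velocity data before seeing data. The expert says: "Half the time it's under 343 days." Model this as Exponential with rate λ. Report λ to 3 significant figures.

Exponential median = ln 2 / λ, so λ = ln 2 / 343.0 = 0.00202.

λ ≈ 0.00202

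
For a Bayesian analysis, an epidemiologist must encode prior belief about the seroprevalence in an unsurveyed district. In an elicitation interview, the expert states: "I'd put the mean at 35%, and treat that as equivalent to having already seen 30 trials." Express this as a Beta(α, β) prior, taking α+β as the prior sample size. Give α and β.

α = 10.5, β = 19.5

Under the effective-sample-size interpretation, Beta(α, β) has prior mean α/(α+β) and prior sample size α+β.
So α+β = 30 and α/(α+β) = 0.35, giving α = 0.35·30 = 10.5 and β = 30 − 10.5 = 19.5.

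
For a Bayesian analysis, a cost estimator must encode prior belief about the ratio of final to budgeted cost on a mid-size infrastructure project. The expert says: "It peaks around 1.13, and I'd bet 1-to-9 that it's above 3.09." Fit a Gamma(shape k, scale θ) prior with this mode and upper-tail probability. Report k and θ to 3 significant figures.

Gamma(k,θ) with k>1 has mode (k−1)θ, so θ = 1.13/(k−1).
Need P(X < 3.09) = 0.9 with θ tied to k this way. Start at k = 2, θ = 1.13: P(X<3.09) ≈ 0.758.
Too low — raise k to concentrate. Iterating converges to k ≈ 2.89.
Then θ = 1.13/(2.89−1) ≈ 0.598.

k ≈ 2.89, θ ≈ 0.598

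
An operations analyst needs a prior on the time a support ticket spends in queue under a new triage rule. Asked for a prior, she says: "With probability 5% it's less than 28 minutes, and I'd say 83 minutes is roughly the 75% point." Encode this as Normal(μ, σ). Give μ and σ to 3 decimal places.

The p-quantile of Normal(μ,σ) is μ + z_p·σ, with z_{0.05} = -1.645 and z_{0.75} = 0.6745.
Eliminate σ: μ = (z₂·x₁ − z₁·x₂)/(z₂ − z₁) = (0.6745·28 − (-1.645)·83)/2.319 = 67.005.
Then σ = (x₂ − x₁)/(z₂ − z₁) = (83 − 28)/2.319 = 23.714.

μ = 67.005, σ = 23.714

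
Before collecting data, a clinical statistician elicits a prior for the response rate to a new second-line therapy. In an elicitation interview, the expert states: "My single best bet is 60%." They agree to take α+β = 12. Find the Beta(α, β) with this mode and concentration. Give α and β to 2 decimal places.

α = 7.00, β = 5.00

For α,β > 1 the Beta mode is (α−1)/(α+β−2). With α+β = 12, the mode is (α−1)/10.
Set (α−1)/10 = 0.6 → α = 1 + 0.6·10 = 7.00.
β = 12 − α = 5.00.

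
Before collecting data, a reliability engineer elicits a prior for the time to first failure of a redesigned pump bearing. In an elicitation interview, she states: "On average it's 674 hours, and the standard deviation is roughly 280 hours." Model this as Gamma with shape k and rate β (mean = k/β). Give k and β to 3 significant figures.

k ≈ 5.79, β ≈ 0.0086

For Gamma(k, rate β): mean = k/β, variance = k/β², so CV = 1/√k.
CV = SD/mean = 280/674 = 0.4154, hence k = 1/CV² = 5.79.
Then β = k/mean = 5.79/674 = 0.0086.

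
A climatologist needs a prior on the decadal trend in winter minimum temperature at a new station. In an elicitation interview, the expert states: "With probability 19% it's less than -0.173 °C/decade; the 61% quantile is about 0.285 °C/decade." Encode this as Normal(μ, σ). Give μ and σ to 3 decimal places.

The p-quantile of Normal(μ,σ) is μ + z_p·σ, with z_{0.19} = -0.8779 and z_{0.61} = 0.2793.
Eliminate σ: μ = (z₂·x₁ − z₁·x₂)/(z₂ − z₁) = (0.2793·-0.173 − (-0.8779)·0.285)/1.157 = 0.174.
Then σ = (x₂ − x₁)/(z₂ − z₁) = (0.285 − -0.173)/1.157 = 0.396.

μ = 0.174, σ = 0.396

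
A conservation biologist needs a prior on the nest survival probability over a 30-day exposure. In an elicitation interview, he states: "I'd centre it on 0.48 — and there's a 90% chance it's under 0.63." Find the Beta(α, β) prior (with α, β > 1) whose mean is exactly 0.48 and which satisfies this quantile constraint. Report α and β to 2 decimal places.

α ≈ 8.64, β ≈ 9.36

With mean 0.48 fixed, write α = 0.48s, β = 0.52s where s = α+β.
Need P(θ < 0.63) = 0.9 under Beta(0.48s, 0.52s). Normal approximation: (q−m)/√(m(1−m)/s) ≈ z_{0.9} = 1.28, so s ≈ 0.48·0.52·(1.28)²/(0.63−0.48)² = 18.2.
At s = 18.2: P(θ<0.63) ≈ 0.901. Adjusting to match 0.9 gives s ≈ 18.00.
So α = 0.48·18.00 ≈ 8.64, β = 0.52·18.00 ≈ 9.36.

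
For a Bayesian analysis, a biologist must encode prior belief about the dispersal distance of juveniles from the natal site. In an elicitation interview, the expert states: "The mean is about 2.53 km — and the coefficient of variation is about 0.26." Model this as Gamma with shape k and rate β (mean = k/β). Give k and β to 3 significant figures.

k ≈ 14.8, β ≈ 5.85

For Gamma(k, rate β): mean = k/β, variance = k/β², so CV = 1/√k.
CV = 0.26, hence k = 1/CV² = 14.8.
Then β = k/mean = 14.8/2.53 = 5.85.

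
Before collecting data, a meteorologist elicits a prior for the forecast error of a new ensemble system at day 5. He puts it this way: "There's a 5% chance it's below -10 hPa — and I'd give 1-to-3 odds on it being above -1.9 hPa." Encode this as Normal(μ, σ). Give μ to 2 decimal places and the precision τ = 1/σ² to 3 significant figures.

μ = -4.26, τ = 0.082

For Normal(μ,σ), the p-quantile is μ + z_p·σ. Here z_{0.05} = -1.645, z_{0.75} = 0.6745.
So -10 = μ − 1.645σ and -1.9 = μ + 0.6745σ.
Subtracting: σ = (-1.9 − -10)/(0.6745 − (-1.645)) = 3.49.
Then μ = -10 − (-1.645)·3.49 = -4.26.
Precision τ = 1/σ² = 1/3.492² = 0.082.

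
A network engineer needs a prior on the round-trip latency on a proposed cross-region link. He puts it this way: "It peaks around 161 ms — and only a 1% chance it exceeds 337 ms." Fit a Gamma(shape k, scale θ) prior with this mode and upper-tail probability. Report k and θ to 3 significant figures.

k ≈ 9.92, θ ≈ 18

Gamma(k,θ) with k>1 has mode (k−1)θ, so θ = 161/(k−1).
Need P(X < 337) = 0.99 with θ tied to k this way. Start at k = 2, θ = 161: P(X<337) ≈ 0.619.
Too low — raise k to concentrate. Iterating converges to k ≈ 9.92.
Then θ = 161/(9.92−1) ≈ 18.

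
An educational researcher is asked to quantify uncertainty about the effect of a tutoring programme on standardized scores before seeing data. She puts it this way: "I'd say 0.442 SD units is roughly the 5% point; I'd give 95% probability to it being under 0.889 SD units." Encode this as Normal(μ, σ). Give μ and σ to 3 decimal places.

For Normal(μ,σ), the p-quantile is μ + z_p·σ. Here z_{0.05} = -1.645, z_{0.95} = 1.645.
So 0.442 = μ − 1.645σ and 0.889 = μ + 1.645σ.
Subtracting: σ = (0.889 − 0.442)/(1.645 − (-1.645)) = 0.136.
Then μ = 0.442 − (-1.645)·0.136 = 0.666.

μ = 0.666, σ = 0.136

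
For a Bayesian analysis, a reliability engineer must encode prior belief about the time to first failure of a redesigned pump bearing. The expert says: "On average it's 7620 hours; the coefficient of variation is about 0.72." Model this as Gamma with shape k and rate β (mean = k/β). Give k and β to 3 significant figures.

k ≈ 1.93, β ≈ 0.000253

For Gamma(k, rate β): mean = k/β, variance = k/β², so CV = 1/√k.
CV = 0.72, hence k = 1/CV² = 1.93.
Then β = k/mean = 1.93/7620 = 0.000253.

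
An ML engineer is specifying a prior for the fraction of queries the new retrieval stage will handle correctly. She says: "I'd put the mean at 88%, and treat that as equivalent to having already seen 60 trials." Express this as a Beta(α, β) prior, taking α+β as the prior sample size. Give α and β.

α = 52.8, β = 7.2

Under the effective-sample-size interpretation, Beta(α, β) has prior mean α/(α+β) and prior sample size α+β.
So α+β = 60 and α/(α+β) = 0.88, giving α = 0.88·60 = 52.8 and β = 60 − 52.8 = 7.2.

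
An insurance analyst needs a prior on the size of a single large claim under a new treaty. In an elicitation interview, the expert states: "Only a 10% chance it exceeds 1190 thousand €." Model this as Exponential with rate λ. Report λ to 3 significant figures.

P(T > 1190.0) = e^(−λ·1190.0) = 0.1, so λ = −ln(0.1)/1190.0 = 0.00193.

λ ≈ 0.00193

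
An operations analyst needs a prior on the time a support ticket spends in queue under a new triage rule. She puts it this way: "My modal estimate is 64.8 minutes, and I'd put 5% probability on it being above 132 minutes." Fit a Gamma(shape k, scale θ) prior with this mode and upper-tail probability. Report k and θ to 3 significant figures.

Gamma(k,θ) with k>1 has mode (k−1)θ, so θ = 64.8/(k−1).
Need P(X < 132) = 0.95 with θ tied to k this way. Start at k = 2, θ = 64.8: P(X<132) ≈ 0.604.
Too low — raise k to concentrate. Iterating converges to k ≈ 6.47.
Then θ = 64.8/(6.47−1) ≈ 11.9.

k ≈ 6.47, θ ≈ 11.9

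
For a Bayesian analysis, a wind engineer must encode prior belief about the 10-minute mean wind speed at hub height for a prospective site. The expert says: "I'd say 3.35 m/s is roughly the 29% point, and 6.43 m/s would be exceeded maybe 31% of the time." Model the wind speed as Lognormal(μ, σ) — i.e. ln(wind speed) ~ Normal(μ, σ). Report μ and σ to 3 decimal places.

If T ~ Lognormal(μ,σ) then ln T ~ Normal(μ,σ), so the p-quantile of ln T is μ + z_p·σ.
ln(3.35) = 1.209 and ln(6.43) = 1.861; z_{0.29} = -0.5534, z_{0.69} = 0.4959.
σ = (1.861 − 1.209)/(0.4959 − (-0.5534)) = 0.621.
μ = 1.209 − (-0.5534)·0.621 = 1.553.

μ ≈ 1.553, σ ≈ 0.621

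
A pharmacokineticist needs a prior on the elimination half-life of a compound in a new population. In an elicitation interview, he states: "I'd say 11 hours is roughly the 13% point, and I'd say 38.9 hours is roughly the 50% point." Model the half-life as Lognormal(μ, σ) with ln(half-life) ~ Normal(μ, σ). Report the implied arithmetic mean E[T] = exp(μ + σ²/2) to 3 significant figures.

If T ~ Lognormal(μ,σ) then ln T ~ Normal(μ,σ), so the p-quantile of ln T is μ + z_p·σ.
ln(11) = 2.398 and ln(38.9) = 3.661; z_{0.13} = -1.126, z_{0.5} = 0.
σ = (3.661 − 2.398)/(0 − (-1.126)) = 1.121.
μ = 2.398 − (-1.126)·1.121 = 3.661.
E[T] = exp(μ + σ²/2) = exp(3.661 + 0.6287) = 72.9 hours.

E[T] ≈ 72.9 hours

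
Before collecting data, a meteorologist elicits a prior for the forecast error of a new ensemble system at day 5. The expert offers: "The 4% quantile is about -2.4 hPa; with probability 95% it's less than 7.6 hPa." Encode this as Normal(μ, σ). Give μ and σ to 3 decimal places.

The p-quantile of Normal(μ,σ) is μ + z_p·σ, with z_{0.04} = -1.751 and z_{0.95} = 1.645.
Eliminate σ: μ = (z₂·x₁ − z₁·x₂)/(z₂ − z₁) = (1.645·-2.4 − (-1.751)·7.6)/3.396 = 2.756.
Then σ = (x₂ − x₁)/(z₂ − z₁) = (7.6 − -2.4)/3.396 = 2.945.

μ = 2.756, σ = 2.945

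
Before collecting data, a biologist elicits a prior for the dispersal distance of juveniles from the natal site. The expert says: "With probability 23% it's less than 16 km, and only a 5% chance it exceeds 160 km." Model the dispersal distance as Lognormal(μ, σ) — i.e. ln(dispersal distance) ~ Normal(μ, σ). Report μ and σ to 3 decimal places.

μ ≈ 3.486, σ ≈ 0.966

If T ~ Lognormal(μ,σ) then ln T ~ Normal(μ,σ), so the p-quantile of ln T is μ + z_p·σ.
ln(16) = 2.773 and ln(160) = 5.075; z_{0.23} = -0.7388, z_{0.95} = 1.645.
σ = (5.075 − 2.773)/(1.645 − (-0.7388)) = 0.966.
μ = 2.773 − (-0.7388)·0.966 = 3.486.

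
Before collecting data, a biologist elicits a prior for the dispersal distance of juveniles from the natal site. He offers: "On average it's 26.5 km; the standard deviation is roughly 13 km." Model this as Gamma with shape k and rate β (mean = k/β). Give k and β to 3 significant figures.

For Gamma(k, rate β): mean = k/β, variance = k/β², so CV = 1/√k.
CV = SD/mean = 13/26.5 = 0.4906, hence k = 1/CV² = 4.16.
Then β = k/mean = 4.16/26.5 = 0.157.

k ≈ 4.16, β ≈ 0.157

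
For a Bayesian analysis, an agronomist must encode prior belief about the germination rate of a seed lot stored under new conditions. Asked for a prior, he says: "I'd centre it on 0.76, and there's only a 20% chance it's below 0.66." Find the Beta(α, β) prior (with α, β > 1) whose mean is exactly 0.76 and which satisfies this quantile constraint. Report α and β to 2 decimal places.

With mean 0.76 fixed, write α = 0.76s, β = 0.24s where s = α+β.
Need P(θ < 0.66) = 0.2 under Beta(0.76s, 0.24s). Normal approximation: (q−m)/√(m(1−m)/s) ≈ z_{0.2} = -0.842, so s ≈ 0.76·0.24·(-0.842)²/(0.66−0.76)² = 12.9.
At s = 12.9: P(θ<0.66) ≈ 0.190. Adjusting to match 0.2 gives s ≈ 11.56.
So α = 0.76·11.56 ≈ 8.79, β = 0.24·11.56 ≈ 2.77.

α ≈ 8.79, β ≈ 2.77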